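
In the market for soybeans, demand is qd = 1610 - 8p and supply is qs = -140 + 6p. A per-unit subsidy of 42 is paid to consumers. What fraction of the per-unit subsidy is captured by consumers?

Consumer share = 3/7

Pre-subsidy: 1610 - 8p = -140 + 6p gives p* = 125, q* = 610.
With the rebate, buyers effectively pay pb = ps − 42, where ps is the price sellers receive.
Demand in terms of ps becomes qd = 1610 − 8(ps − 42) = 1946 - 8ps. Setting this equal to supply: 1946 - 8ps = -140 + 6ps, so ps = 149.
Buyers pay pb = 149 − 42 = 107; q' = -140 + 6·149 = 754.
Buyers' price falls by p* − pb = 125 − 107 = 18; sellers' price rises by ps − p* = 149 − 125 = 24.
So consumers capture 18/42 = 3/7 of each unit of subsidy.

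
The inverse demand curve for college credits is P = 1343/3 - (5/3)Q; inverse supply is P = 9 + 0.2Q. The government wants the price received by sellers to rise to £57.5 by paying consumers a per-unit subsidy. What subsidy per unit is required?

Required subsidy s = £14 per unit

At a seller price of 57.5, quantity supplied is -45 + 5·57.5 = 242.5.
Buyers absorb 242.5 only when they pay Pb = 1343/3 − (5/3)·242.5 = 43.5.
s = Ps − Pb = 57.5 − 43.5 = 14.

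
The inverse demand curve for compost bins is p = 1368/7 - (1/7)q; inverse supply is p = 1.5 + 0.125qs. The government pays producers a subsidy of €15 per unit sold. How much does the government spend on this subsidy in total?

Government cost = €11700

Pre-subsidy: 1368/7 - (1/7)q = 1.5 + 0.125q gives q* = 724 and p* = 92.
With the subsidy, sellers receive ps = pb + 15 for each unit, where pb is the price buyers pay.
On the curves, pb = 1368/7 - (1/7)q and ps = 1.5 + 0.125q; the wedge ps − pb = 15 gives 1.5 + 0.125q − (1368/7 - (1/7)q) = 15, so q' = 780.
Then pb = 1368/7 − (1/7)·780 = 84 and ps = 1.5 + 0.125·780 = 99.
Government outlay = subsidy × quantity = 15 × 780 = 11700.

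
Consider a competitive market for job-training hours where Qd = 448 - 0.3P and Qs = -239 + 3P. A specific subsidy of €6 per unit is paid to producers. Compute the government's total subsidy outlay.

Government cost = 25554/11

Pre-subsidy: 448 - 0.3P = -239 + 3P gives P* = 2290/11, Q* = 4241/11.
With the subsidy, sellers receive Ps = Pb + 6 for each unit, where Pb is the price buyers pay.
Supply in terms of Pb becomes Qs = -239 + 3(Pb + 6) = -221 + 3Pb. Setting this equal to demand: 448 - 0.3Pb = -221 + 3Pb, so Pb = 2230/11.
Sellers receive Ps = 2230/11 + 6 = 2296/11; Q' = 448 − 0.3·(2230/11) = 4259/11.
Government outlay = subsidy × quantity = 6 × 4259/11 = 25554/11.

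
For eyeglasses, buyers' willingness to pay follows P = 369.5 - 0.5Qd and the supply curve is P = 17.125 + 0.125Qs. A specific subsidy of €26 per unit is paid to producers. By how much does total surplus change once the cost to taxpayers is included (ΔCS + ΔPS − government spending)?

Net change in total surplus = -€540.8

Pre-subsidy: 369.5 - 0.5Q = 17.125 + 0.125Q gives Q* = 563.8 and P* = 87.6.
With the subsidy, sellers receive Ps = Pb + 26 for each unit, where Pb is the price buyers pay.
On the curves, Pb = 369.5 - 0.5Q and Ps = 17.125 + 0.125Q; the wedge Ps − Pb = 26 gives 17.125 + 0.125Q − (369.5 - 0.5Q) = 26, so Q' = 605.4.
Then Pb = 369.5 − 0.5·605.4 = 66.8 and Ps = 17.125 + 0.125·605.4 = 92.8.
ΔCS = ½(563.8 + 605.4)(87.6 − 66.8) = 12159.68; ΔPS = ½(563.8 + 605.4)(92.8 − 87.6) = 3039.92.
Government spending = 26 × 605.4 = 15740.4.
Net change = 12159.68 + 3039.92 − 15740.4 = -540.8. The loss equals the DWL triangle ½·26·41.6.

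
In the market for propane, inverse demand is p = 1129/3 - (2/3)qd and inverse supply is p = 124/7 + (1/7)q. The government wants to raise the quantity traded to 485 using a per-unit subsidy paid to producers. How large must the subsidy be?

Required subsidy s = 34 per unit

At q = 485, from the demand curve buyers pay pb = 1129/3 − (2/3)·485 = 53; from the supply curve sellers need ps = 124/7 + (1/7)·485 = 87.
The subsidy must fill the gap: s = ps − pb = 87 − 53 = 34.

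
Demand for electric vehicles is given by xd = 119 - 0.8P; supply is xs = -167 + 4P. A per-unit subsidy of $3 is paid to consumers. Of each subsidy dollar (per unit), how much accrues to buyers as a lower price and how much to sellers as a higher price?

Buyers gain $2.5 per unit; sellers gain $0.5 per unit

Pre-subsidy: 119 - 0.8P = -167 + 4P gives P* = 715/12, x* = 214/3.
With the rebate, buyers effectively pay Pb = Ps − 3, where Ps is the price sellers receive.
Demand in terms of Ps becomes xd = 119 − 0.8(Ps − 3) = 121.4 - 0.8Ps. Setting this equal to supply: 121.4 - 0.8Ps = -167 + 4Ps, so Ps = 721/12.
Buyers pay Pb = 721/12 − 3 = 685/12; x' = -167 + 4·(721/12) = 220/3.
Buyers' price falls by P* − Pb = 715/12 − 685/12 = 2.5; sellers' price rises by Ps − P* = 721/12 − 715/12 = 0.5.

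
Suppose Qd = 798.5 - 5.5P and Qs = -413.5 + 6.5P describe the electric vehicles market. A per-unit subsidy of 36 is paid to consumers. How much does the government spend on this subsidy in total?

Pre-subsidy: 798.5 - 5.5P = -413.5 + 6.5P gives P* = 101, Q* = 243.
With the rebate, buyers effectively pay Pb = Ps − 36, where Ps is the price sellers receive.
Demand in terms of Ps becomes Qd = 798.5 − 5.5(Ps − 36) = 996.5 - 5.5Ps. Setting this equal to supply: 996.5 - 5.5Ps = -413.5 + 6.5Ps, so Ps = 117.5.
Buyers pay Pb = 117.5 − 36 = 81.5; Q' = -413.5 + 6.5·117.5 = 350.25.
Government outlay = subsidy × quantity = 36 × 350.25 = 12609.

Government cost = 12609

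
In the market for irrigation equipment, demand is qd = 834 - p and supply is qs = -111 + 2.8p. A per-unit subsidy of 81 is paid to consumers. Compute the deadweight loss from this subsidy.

Deadweight loss = 45927/19

Pre-subsidy: 834 - p = -111 + 2.8p gives p* = 4725/19, q* = 11121/19.
With the rebate, buyers effectively pay pb = ps − 81, where ps is the price sellers receive.
Demand in terms of ps becomes qd = 834 − 1(ps − 81) = 915 - ps. Setting this equal to supply: 915 - ps = -111 + 2.8ps, so ps = 270.
Buyers pay pb = 270 − 81 = 189; q' = -111 + 2.8·270 = 645.
The subsidy expands output by 645 − 11121/19 = 1134/19 past the efficient level; on those units the gap between marginal cost and willingness to pay runs from 0 up to 81.
DWL = ½ × 81 × 1134/19 = 45927/19.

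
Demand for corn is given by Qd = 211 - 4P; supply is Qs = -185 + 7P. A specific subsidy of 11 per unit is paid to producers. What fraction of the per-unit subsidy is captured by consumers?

Consumer share = 7/11

Pre-subsidy: 211 - 4P = -185 + 7P gives P* = 36, Q* = 67.
With the subsidy, sellers receive Ps = Pb + 11 for each unit, where Pb is the price buyers pay.
Supply in terms of Pb becomes Qs = -185 + 7(Pb + 11) = -108 + 7Pb. Setting this equal to demand: 211 - 4Pb = -108 + 7Pb, so Pb = 29.
Sellers receive Ps = 29 + 11 = 40; Q' = 211 − 4·29 = 95.
Buyers' price falls by P* − Pb = 36 − 29 = 7; sellers' price rises by Ps − P* = 40 − 36 = 4.
So consumers capture 7/11 = 7/11 of each unit of subsidy.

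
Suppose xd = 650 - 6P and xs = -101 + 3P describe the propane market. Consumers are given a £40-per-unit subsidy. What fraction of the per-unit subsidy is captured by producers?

Pre-subsidy: 650 - 6P = -101 + 3P gives P* = 751/9, x* = 448/3.
With the rebate, buyers effectively pay Pb = Ps − 40, where Ps is the price sellers receive.
Demand in terms of Ps becomes xd = 650 − 6(Ps − 40) = 890 - 6Ps. Setting this equal to supply: 890 - 6Ps = -101 + 3Ps, so Ps = 991/9.
Buyers pay Pb = 991/9 − 40 = 631/9; x' = -101 + 3·(991/9) = 688/3.
Buyers' price falls by P* − Pb = 751/9 − 631/9 = 40/3; sellers' price rises by Ps − P* = 991/9 − 751/9 = 80/3.
So producers capture (80/3)/40 = 2/3 of each unit of subsidy.

Producer share = 2/3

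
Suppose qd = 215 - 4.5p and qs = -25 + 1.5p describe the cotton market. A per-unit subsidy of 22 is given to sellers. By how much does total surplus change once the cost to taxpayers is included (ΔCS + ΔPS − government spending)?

Net change in total surplus = -272.25

Pre-subsidy: 215 - 4.5p = -25 + 1.5p gives p* = 40, q* = 35.
With the subsidy, sellers receive ps = pb + 22 for each unit, where pb is the price buyers pay.
Supply in terms of pb becomes qs = -25 + 1.5(pb + 22) = 8 + 1.5pb. Setting this equal to demand: 215 - 4.5pb = 8 + 1.5pb, so pb = 34.5.
Sellers receive ps = 34.5 + 22 = 56.5; q' = 215 − 4.5·34.5 = 59.75.
ΔCS = ½(35 + 59.75)(40 − 34.5) = 260.5625; ΔPS = ½(35 + 59.75)(56.5 − 40) = 781.6875.
Government spending = 22 × 59.75 = 1314.5.
Net change = 260.5625 + 781.6875 − 1314.5 = -272.25. The loss equals the DWL triangle ½·22·24.75.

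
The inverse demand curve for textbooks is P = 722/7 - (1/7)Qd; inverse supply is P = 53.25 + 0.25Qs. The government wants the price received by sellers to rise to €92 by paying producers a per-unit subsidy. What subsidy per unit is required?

Required subsidy s = €11 per unit

At a seller price of 92, quantity supplied is -213 + 4·92 = 155.
Buyers absorb 155 only when they pay Pb = 722/7 − (1/7)·155 = 81.
s = Ps − Pb = 92 − 81 = 11.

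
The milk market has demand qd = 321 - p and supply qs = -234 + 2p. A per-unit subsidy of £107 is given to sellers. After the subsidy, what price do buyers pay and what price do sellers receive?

Buyers pay 341/3; sellers receive 662/3

Pre-subsidy: 321 - p = -234 + 2p gives p* = 185, q* = 136.
With the subsidy, sellers receive ps = pb + 107 for each unit, where pb is the price buyers pay.
Supply in terms of pb becomes qs = -234 + 2(pb + 107) = -20 + 2pb. Setting this equal to demand: 321 - pb = -20 + 2pb, so pb = 341/3.
Sellers receive ps = 341/3 + 107 = 662/3; q' = 321 − 1·(341/3) = 622/3.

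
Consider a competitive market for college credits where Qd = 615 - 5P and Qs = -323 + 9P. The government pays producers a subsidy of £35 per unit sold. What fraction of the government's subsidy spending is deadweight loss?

Pre-subsidy: 615 - 5P = -323 + 9P gives P* = 67, Q* = 280.
With the subsidy, sellers receive Ps = Pb + 35 for each unit, where Pb is the price buyers pay.
Supply in terms of Pb becomes Qs = -323 + 9(Pb + 35) = -8 + 9Pb. Setting this equal to demand: 615 - 5Pb = -8 + 9Pb, so Pb = 44.5.
Sellers receive Ps = 44.5 + 35 = 79.5; Q' = 615 − 5·44.5 = 392.5.
ΔCS = ½(280 + 392.5)(67 − 44.5) = 7565.625; ΔPS = ½(280 + 392.5)(79.5 − 67) = 4203.125.
Government spending = 35 × 392.5 = 13737.5.
DWL = ½ × 35 × (392.5 − 280) = 1968.75; fraction = 1968.75 / 13737.5 = 45/314.

DWL / government spending = 45/314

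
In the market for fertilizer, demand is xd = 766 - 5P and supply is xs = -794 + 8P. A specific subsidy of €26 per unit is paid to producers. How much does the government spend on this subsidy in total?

Government cost = €6396

Pre-subsidy: 766 - 5P = -794 + 8P gives P* = 120, x* = 166.
With the subsidy, sellers receive Ps = Pb + 26 for each unit, where Pb is the price buyers pay.
Supply in terms of Pb becomes xs = -794 + 8(Pb + 26) = -586 + 8Pb. Setting this equal to demand: 766 - 5Pb = -586 + 8Pb, so Pb = 104.
Sellers receive Ps = 104 + 26 = 130; x' = 766 − 5·104 = 246.
Government outlay = subsidy × quantity = 26 × 246 = 6396.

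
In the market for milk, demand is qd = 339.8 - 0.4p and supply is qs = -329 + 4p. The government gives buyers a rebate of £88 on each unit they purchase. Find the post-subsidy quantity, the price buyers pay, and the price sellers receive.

q' = 311; buyers pay £72; sellers receive £160

Pre-subsidy: 339.8 - 0.4p = -329 + 4p gives p* = 152, q* = 279.
With the rebate, buyers effectively pay pb = ps − 88, where ps is the price sellers receive.
Demand in terms of ps becomes qd = 339.8 − 0.4(ps − 88) = 375 - 0.4ps. Setting this equal to supply: 375 - 0.4ps = -329 + 4ps, so ps = 160.
Buyers pay pb = 160 − 88 = 72; q' = -329 + 4·160 = 311.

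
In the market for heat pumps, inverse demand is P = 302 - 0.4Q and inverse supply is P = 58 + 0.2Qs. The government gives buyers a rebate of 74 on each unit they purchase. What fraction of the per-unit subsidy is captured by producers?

Producer share = 1/3

Pre-subsidy: 302 - 0.4Q = 58 + 0.2Q gives Q* = 1220/3 and P* = 418/3.
With the rebate, buyers effectively pay Pb = Ps − 74, where Ps is the price sellers receive.
On the curves, Pb = 302 - 0.4Q and Ps = 58 + 0.2Q; the wedge Ps − Pb = 74 gives 58 + 0.2Q − (302 - 0.4Q) = 74, so Q' = 530.
Then Pb = 302 − 0.4·530 = 90 and Ps = 58 + 0.2·530 = 164.
Buyers' price falls by P* − Pb = 418/3 − 90 = 148/3; sellers' price rises by Ps − P* = 164 − 418/3 = 74/3.
So producers capture (74/3)/74 = 1/3 of each unit of subsidy.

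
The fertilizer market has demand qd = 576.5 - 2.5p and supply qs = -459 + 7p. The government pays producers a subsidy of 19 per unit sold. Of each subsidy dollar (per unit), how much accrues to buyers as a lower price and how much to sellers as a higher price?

Pre-subsidy: 576.5 - 2.5p = -459 + 7p gives p* = 109, q* = 304.
With the subsidy, sellers receive ps = pb + 19 for each unit, where pb is the price buyers pay.
Supply in terms of pb becomes qs = -459 + 7(pb + 19) = -326 + 7pb. Setting this equal to demand: 576.5 - 2.5pb = -326 + 7pb, so pb = 95.
Sellers receive ps = 95 + 19 = 114; q' = 576.5 − 2.5·95 = 339.
Buyers' price falls by p* − pb = 109 − 95 = 14; sellers' price rises by ps − p* = 114 − 109 = 5.

Buyers gain 14 per unit; sellers gain 5 per unit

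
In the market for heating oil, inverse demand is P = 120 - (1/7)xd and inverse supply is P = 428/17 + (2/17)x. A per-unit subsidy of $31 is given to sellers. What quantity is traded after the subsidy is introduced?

Pre-subsidy: 120 - (1/7)x = 428/17 + (2/17)x gives x* = 364 and P* = 68.
With the subsidy, sellers receive Ps = Pb + 31 for each unit, where Pb is the price buyers pay.
On the curves, Pb = 120 - (1/7)x and Ps = 428/17 + (2/17)x; the wedge Ps − Pb = 31 gives 428/17 + (2/17)x − (120 - (1/7)x) = 31, so x' = 483.
Then Pb = 120 − (1/7)·483 = 51 and Ps = 428/17 + (2/17)·483 = 82.

x' = 483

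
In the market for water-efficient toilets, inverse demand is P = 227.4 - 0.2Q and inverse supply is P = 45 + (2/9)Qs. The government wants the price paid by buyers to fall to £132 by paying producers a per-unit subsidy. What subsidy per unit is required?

Required subsidy s = £19 per unit

At a buyer price of 132, quantity demanded is 1137 − 5·132 = 477.
Sellers supply 477 only when they receive Ps = 45 + (2/9)·477 = 151.
s = Ps − Pb = 151 − 132 = 19.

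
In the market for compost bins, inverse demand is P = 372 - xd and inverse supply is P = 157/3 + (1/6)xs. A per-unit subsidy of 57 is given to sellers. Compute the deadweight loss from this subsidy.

Deadweight loss = 9747/7

Pre-subsidy: 372 - x = 157/3 + (1/6)x gives x* = 274 and P* = 98.
With the subsidy, sellers receive Ps = Pb + 57 for each unit, where Pb is the price buyers pay.
On the curves, Pb = 372 - x and Ps = 157/3 + (1/6)x; the wedge Ps − Pb = 57 gives 157/3 + (1/6)x − (372 - x) = 57, so x' = 2260/7.
Then Pb = 372 − 1·(2260/7) = 344/7 and Ps = 157/3 + (1/6)·(2260/7) = 743/7.
The subsidy expands output by 2260/7 − 274 = 342/7 past the efficient level; on those units the gap between marginal cost and willingness to pay runs from 0 up to 57.
DWL = ½ × 57 × 342/7 = 9747/7.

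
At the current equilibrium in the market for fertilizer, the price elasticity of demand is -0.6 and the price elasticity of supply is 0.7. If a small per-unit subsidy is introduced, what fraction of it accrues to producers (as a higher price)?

For a small subsidy around the equilibrium, the benefit split depends on the relative slopes, which at a point are proportional to the elasticities.
Buyer share = εs/(εs + |εd|) = 0.7/(0.7 + 0.6) = 7/13; seller share = |εd|/(εs + |εd|) = 6/13.
So producers capture 6/13 of the subsidy.

Producer share = 6/13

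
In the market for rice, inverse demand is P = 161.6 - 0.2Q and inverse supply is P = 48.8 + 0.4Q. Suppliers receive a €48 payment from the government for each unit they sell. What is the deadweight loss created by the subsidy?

Pre-subsidy: 161.6 - 0.2Q = 48.8 + 0.4Q gives Q* = 188 and P* = 124.
With the subsidy, sellers receive Ps = Pb + 48 for each unit, where Pb is the price buyers pay.
On the curves, Pb = 161.6 - 0.2Q and Ps = 48.8 + 0.4Q; the wedge Ps − Pb = 48 gives 48.8 + 0.4Q − (161.6 - 0.2Q) = 48, so Q' = 268.
Then Pb = 161.6 − 0.2·268 = 108 and Ps = 48.8 + 0.4·268 = 156.
The subsidy expands output by 268 − 188 = 80 past the efficient level; on those units the gap between marginal cost and willingness to pay runs from 0 up to 48.
DWL = ½ × 48 × 80 = 1920.

Deadweight loss = €1920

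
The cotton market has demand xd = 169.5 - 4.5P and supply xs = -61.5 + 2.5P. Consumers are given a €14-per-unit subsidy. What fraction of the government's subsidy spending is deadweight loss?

Pre-subsidy: 169.5 - 4.5P = -61.5 + 2.5P gives P* = 33, x* = 21.
With the rebate, buyers effectively pay Pb = Ps − 14, where Ps is the price sellers receive.
Demand in terms of Ps becomes xd = 169.5 − 4.5(Ps − 14) = 232.5 - 4.5Ps. Setting this equal to supply: 232.5 - 4.5Ps = -61.5 + 2.5Ps, so Ps = 42.
Buyers pay Pb = 42 − 14 = 28; x' = -61.5 + 2.5·42 = 43.5.
ΔCS = ½(21 + 43.5)(33 − 28) = 161.25; ΔPS = ½(21 + 43.5)(42 − 33) = 290.25.
Government spending = 14 × 43.5 = 609.
DWL = ½ × 14 × (43.5 − 21) = 157.5; fraction = 157.5 / 609 = 15/58.

DWL / government spending = 15/58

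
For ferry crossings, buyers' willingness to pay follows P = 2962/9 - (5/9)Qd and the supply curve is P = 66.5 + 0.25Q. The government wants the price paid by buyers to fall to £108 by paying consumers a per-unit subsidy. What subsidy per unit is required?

Required subsidy s = £58 per unit

At a buyer price of 108, quantity demanded is 592.4 − 1.8·108 = 398.
Sellers supply 398 only when they receive Ps = 66.5 + 0.25·398 = 166.
s = Ps − Pb = 166 − 108 = 58.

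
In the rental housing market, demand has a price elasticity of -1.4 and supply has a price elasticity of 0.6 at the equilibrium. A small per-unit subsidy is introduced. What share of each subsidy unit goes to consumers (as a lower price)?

For a small subsidy around the equilibrium, the benefit split depends on the relative slopes, which at a point are proportional to the elasticities.
Buyer share = εs/(εs + |εd|) = 0.6/(0.6 + 1.4) = 0.3; seller share = |εd|/(εs + |εd|) = 0.7.

Consumer share = 0.3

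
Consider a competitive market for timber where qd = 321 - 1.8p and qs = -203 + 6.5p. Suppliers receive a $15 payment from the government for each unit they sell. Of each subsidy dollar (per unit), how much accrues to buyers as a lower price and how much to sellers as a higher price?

Pre-subsidy: 321 - 1.8p = -203 + 6.5p gives p* = 5240/83, q* = 17211/83.
With the subsidy, sellers receive ps = pb + 15 for each unit, where pb is the price buyers pay.
Supply in terms of pb becomes qs = -203 + 6.5(pb + 15) = -105.5 + 6.5pb. Setting this equal to demand: 321 - 1.8pb = -105.5 + 6.5pb, so pb = 4265/83.
Sellers receive ps = 4265/83 + 15 = 5510/83; q' = 321 − 1.8·(4265/83) = 18966/83.
Buyers' price falls by p* − pb = 5240/83 − 4265/83 = 975/83; sellers' price rises by ps − p* = 5510/83 − 5240/83 = 270/83.

Buyers gain 975/83 per unit; sellers gain 270/83 per unit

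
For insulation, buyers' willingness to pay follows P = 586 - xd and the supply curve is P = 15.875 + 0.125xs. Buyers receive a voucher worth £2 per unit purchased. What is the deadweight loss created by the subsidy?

Pre-subsidy: 586 - x = 15.875 + 0.125x gives x* = 4561/9 and P* = 713/9.
With the rebate, buyers effectively pay Pb = Ps − 2, where Ps is the price sellers receive.
On the curves, Pb = 586 - x and Ps = 15.875 + 0.125x; the wedge Ps − Pb = 2 gives 15.875 + 0.125x − (586 - x) = 2, so x' = 4577/9.
Then Pb = 586 − 1·(4577/9) = 697/9 and Ps = 15.875 + 0.125·(4577/9) = 715/9.
The subsidy expands output by 4577/9 − 4561/9 = 16/9 past the efficient level; on those units the gap between marginal cost and willingness to pay runs from 0 up to 2.
DWL = ½ × 2 × 16/9 = 16/9.

Deadweight loss = 16/9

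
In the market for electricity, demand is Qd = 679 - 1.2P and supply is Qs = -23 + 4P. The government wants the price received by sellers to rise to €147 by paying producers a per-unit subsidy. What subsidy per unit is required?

At a seller price of 147, quantity supplied is -23 + 4·147 = 565.
Buyers absorb 565 only when they pay Pb with 679 − 1.2·Pb = 565, i.e. Pb = 95.
s = Ps − Pb = 147 − 95 = 52.

Required subsidy s = €52 per unit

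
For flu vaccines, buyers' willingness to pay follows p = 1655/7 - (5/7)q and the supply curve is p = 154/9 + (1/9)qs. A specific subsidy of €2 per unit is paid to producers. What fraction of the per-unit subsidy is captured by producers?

Producer share = 7/52

Pre-subsidy: 1655/7 - (5/7)q = 154/9 + (1/9)q gives q* = 13817/52 and p* = 2425/52.
With the subsidy, sellers receive ps = pb + 2 for each unit, where pb is the price buyers pay.
On the curves, pb = 1655/7 - (5/7)q and ps = 154/9 + (1/9)q; the wedge ps − pb = 2 gives 154/9 + (1/9)q − (1655/7 - (5/7)q) = 2, so q' = 13943/52.
Then pb = 1655/7 − (5/7)·(13943/52) = 2335/52 and ps = 154/9 + (1/9)·(13943/52) = 2439/52.
Buyers' price falls by p* − pb = 2425/52 − 2335/52 = 45/26; sellers' price rises by ps − p* = 2439/52 − 2425/52 = 7/26.
So producers capture (7/26)/2 = 7/52 of each unit of subsidy.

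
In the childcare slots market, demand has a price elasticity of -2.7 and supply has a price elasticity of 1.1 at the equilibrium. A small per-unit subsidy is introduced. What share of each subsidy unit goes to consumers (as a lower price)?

For a small subsidy around the equilibrium, the benefit split depends on the relative slopes, which at a point are proportional to the elasticities.
Buyer share = εs/(εs + |εd|) = 1.1/(1.1 + 2.7) = 11/38; seller share = |εd|/(εs + |εd|) = 27/38.

Consumer share = 11/38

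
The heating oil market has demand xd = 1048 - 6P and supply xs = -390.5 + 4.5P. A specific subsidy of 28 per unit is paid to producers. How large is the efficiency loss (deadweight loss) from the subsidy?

Pre-subsidy: 1048 - 6P = -390.5 + 4.5P gives P* = 137, x* = 226.
With the subsidy, sellers receive Ps = Pb + 28 for each unit, where Pb is the price buyers pay.
Supply in terms of Pb becomes xs = -390.5 + 4.5(Pb + 28) = -264.5 + 4.5Pb. Setting this equal to demand: 1048 - 6Pb = -264.5 + 4.5Pb, so Pb = 125.
Sellers receive Ps = 125 + 28 = 153; x' = 1048 − 6·125 = 298.
The subsidy expands output by 298 − 226 = 72 past the efficient level; on those units the gap between marginal cost and willingness to pay runs from 0 up to 28.
DWL = ½ × 28 × 72 = 1008.

Deadweight loss = 1008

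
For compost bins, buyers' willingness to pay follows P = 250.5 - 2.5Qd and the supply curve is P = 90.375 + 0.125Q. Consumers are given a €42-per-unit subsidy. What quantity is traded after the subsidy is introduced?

Pre-subsidy: 250.5 - 2.5Q = 90.375 + 0.125Q gives Q* = 61 and P* = 98.
With the rebate, buyers effectively pay Pb = Ps − 42, where Ps is the price sellers receive.
On the curves, Pb = 250.5 - 2.5Q and Ps = 90.375 + 0.125Q; the wedge Ps − Pb = 42 gives 90.375 + 0.125Q − (250.5 - 2.5Q) = 42, so Q' = 77.
Then Pb = 250.5 − 2.5·77 = 58 and Ps = 90.375 + 0.125·77 = 100.

Q' = 77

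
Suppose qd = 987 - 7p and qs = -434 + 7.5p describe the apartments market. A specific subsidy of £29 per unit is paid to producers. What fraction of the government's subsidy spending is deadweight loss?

Pre-subsidy: 987 - 7p = -434 + 7.5p gives p* = 98, q* = 301.
With the subsidy, sellers receive ps = pb + 29 for each unit, where pb is the price buyers pay.
Supply in terms of pb becomes qs = -434 + 7.5(pb + 29) = -216.5 + 7.5pb. Setting this equal to demand: 987 - 7pb = -216.5 + 7.5pb, so pb = 83.
Sellers receive ps = 83 + 29 = 112; q' = 987 − 7·83 = 406.
ΔCS = ½(301 + 406)(98 − 83) = 5302.5; ΔPS = ½(301 + 406)(112 − 98) = 4949.
Government spending = 29 × 406 = 11774.
DWL = ½ × 29 × (406 − 301) = 1522.5; fraction = 1522.5 / 11774 = 15/116.

DWL / government spending = 15/116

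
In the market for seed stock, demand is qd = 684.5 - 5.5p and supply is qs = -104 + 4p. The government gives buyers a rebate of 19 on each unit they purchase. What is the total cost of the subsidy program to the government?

Government cost = 5168

Pre-subsidy: 684.5 - 5.5p = -104 + 4p gives p* = 83, q* = 228.
With the rebate, buyers effectively pay pb = ps − 19, where ps is the price sellers receive.
Demand in terms of ps becomes qd = 684.5 − 5.5(ps − 19) = 789 - 5.5ps. Setting this equal to supply: 789 - 5.5ps = -104 + 4ps, so ps = 94.
Buyers pay pb = 94 − 19 = 75; q' = -104 + 4·94 = 272.
Government outlay = subsidy × quantity = 19 × 272 = 5168.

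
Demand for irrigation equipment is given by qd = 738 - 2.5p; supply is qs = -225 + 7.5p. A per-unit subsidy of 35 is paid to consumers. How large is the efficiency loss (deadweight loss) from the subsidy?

Deadweight loss = 1148.4375

Pre-subsidy: 738 - 2.5p = -225 + 7.5p gives p* = 96.3, q* = 497.25.
With the rebate, buyers effectively pay pb = ps − 35, where ps is the price sellers receive.
Demand in terms of ps becomes qd = 738 − 2.5(ps − 35) = 825.5 - 2.5ps. Setting this equal to supply: 825.5 - 2.5ps = -225 + 7.5ps, so ps = 105.05.
Buyers pay pb = 105.05 − 35 = 70.05; q' = -225 + 7.5·105.05 = 562.875.
The subsidy expands output by 562.875 − 497.25 = 65.625 past the efficient level; on those units the gap between marginal cost and willingness to pay runs from 0 up to 35.
DWL = ½ × 35 × 65.625 = 1148.4375.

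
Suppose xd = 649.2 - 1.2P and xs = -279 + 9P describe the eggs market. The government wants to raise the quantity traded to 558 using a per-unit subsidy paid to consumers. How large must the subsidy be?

At x = 558, invert demand for the buyer price: Pb = (649.2 − 558)/1.2 = 76; invert supply for the seller price: Ps = (558 − (-279))/9 = 93.
The subsidy must fill the gap: s = Ps − Pb = 93 − 76 = 17.

Required subsidy s = 17 per unit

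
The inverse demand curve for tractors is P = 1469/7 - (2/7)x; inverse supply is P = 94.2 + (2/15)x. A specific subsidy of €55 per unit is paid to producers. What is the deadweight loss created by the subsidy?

Pre-subsidy: 1469/7 - (2/7)x = 94.2 + (2/15)x gives x* = 276 and P* = 131.
With the subsidy, sellers receive Ps = Pb + 55 for each unit, where Pb is the price buyers pay.
On the curves, Pb = 1469/7 - (2/7)x and Ps = 94.2 + (2/15)x; the wedge Ps − Pb = 55 gives 94.2 + (2/15)x − (1469/7 - (2/7)x) = 55, so x' = 407.25.
Then Pb = 1469/7 − (2/7)·407.25 = 93.5 and Ps = 94.2 + (2/15)·407.25 = 148.5.
The subsidy expands output by 407.25 − 276 = 131.25 past the efficient level; on those units the gap between marginal cost and willingness to pay runs from 0 up to 55.
DWL = ½ × 55 × 131.25 = 3609.375.

Deadweight loss = €3609.375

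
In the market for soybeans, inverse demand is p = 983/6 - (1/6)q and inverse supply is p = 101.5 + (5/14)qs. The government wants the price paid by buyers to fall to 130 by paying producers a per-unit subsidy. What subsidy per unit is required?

At a buyer price of 130, quantity demanded is 983 − 6·130 = 203.
Sellers supply 203 only when they receive ps = 101.5 + (5/14)·203 = 174.
s = ps − pb = 174 − 130 = 44.

Required subsidy s = 44 per unit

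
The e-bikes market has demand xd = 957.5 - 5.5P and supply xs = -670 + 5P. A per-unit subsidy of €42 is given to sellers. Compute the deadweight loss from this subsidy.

Pre-subsidy: 957.5 - 5.5P = -670 + 5P gives P* = 155, x* = 105.
With the subsidy, sellers receive Ps = Pb + 42 for each unit, where Pb is the price buyers pay.
Supply in terms of Pb becomes xs = -670 + 5(Pb + 42) = -460 + 5Pb. Setting this equal to demand: 957.5 - 5.5Pb = -460 + 5Pb, so Pb = 135.
Sellers receive Ps = 135 + 42 = 177; x' = 957.5 − 5.5·135 = 215.
The subsidy expands output by 215 − 105 = 110 past the efficient level; on those units the gap between marginal cost and willingness to pay runs from 0 up to 42.
DWL = ½ × 42 × 110 = 2310.

Deadweight loss = €2310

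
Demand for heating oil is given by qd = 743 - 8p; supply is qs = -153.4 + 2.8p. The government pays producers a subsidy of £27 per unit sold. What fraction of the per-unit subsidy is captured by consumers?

Consumer share = 7/27

Pre-subsidy: 743 - 8p = -153.4 + 2.8p gives p* = 83, q* = 79.
With the subsidy, sellers receive ps = pb + 27 for each unit, where pb is the price buyers pay.
Supply in terms of pb becomes qs = -153.4 + 2.8(pb + 27) = -77.8 + 2.8pb. Setting this equal to demand: 743 - 8pb = -77.8 + 2.8pb, so pb = 76.
Sellers receive ps = 76 + 27 = 103; q' = 743 − 8·76 = 135.
Buyers' price falls by p* − pb = 83 − 76 = 7; sellers' price rises by ps − p* = 103 − 83 = 20.
So consumers capture 7/27 = 7/27 of each unit of subsidy.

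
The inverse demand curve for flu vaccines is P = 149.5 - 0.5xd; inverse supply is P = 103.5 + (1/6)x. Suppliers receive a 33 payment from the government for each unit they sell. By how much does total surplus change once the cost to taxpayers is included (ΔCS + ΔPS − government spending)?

Net change in total surplus = -816.75

Pre-subsidy: 149.5 - 0.5x = 103.5 + (1/6)x gives x* = 69 and P* = 115.
With the subsidy, sellers receive Ps = Pb + 33 for each unit, where Pb is the price buyers pay.
On the curves, Pb = 149.5 - 0.5x and Ps = 103.5 + (1/6)x; the wedge Ps − Pb = 33 gives 103.5 + (1/6)x − (149.5 - 0.5x) = 33, so x' = 118.5.
Then Pb = 149.5 − 0.5·118.5 = 90.25 and Ps = 103.5 + (1/6)·118.5 = 123.25.
ΔCS = ½(69 + 118.5)(115 − 90.25) = 2320.3125; ΔPS = ½(69 + 118.5)(123.25 − 115) = 773.4375.
Government spending = 33 × 118.5 = 3910.5.
Net change = 2320.3125 + 773.4375 − 3910.5 = -816.75. The loss equals the DWL triangle ½·33·49.5.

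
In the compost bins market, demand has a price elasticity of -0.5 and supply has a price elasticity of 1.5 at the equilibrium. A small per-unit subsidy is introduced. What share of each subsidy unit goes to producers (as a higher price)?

For a small subsidy around the equilibrium, the benefit split depends on the relative slopes, which at a point are proportional to the elasticities.
Buyer share = εs/(εs + |εd|) = 1.5/(1.5 + 0.5) = 0.75; seller share = |εd|/(εs + |εd|) = 0.25.
So producers capture 0.25 of the subsidy.

Producer share = 0.25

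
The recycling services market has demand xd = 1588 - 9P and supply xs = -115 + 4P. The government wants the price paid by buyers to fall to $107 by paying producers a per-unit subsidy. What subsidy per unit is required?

At a buyer price of 107, quantity demanded is 1588 − 9·107 = 625.
Sellers supply 625 only when they receive Ps with -115 + 4·Ps = 625, i.e. Ps = 185.
s = Ps − Pb = 185 − 107 = 78.

Required subsidy s = $78 per unit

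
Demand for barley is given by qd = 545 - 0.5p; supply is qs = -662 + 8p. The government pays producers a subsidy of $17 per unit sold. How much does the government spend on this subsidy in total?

Government cost = $8194

Pre-subsidy: 545 - 0.5p = -662 + 8p gives p* = 142, q* = 474.
With the subsidy, sellers receive ps = pb + 17 for each unit, where pb is the price buyers pay.
Supply in terms of pb becomes qs = -662 + 8(pb + 17) = -526 + 8pb. Setting this equal to demand: 545 - 0.5pb = -526 + 8pb, so pb = 126.
Sellers receive ps = 126 + 17 = 143; q' = 545 − 0.5·126 = 482.
Government outlay = subsidy × quantity = 17 × 482 = 8194.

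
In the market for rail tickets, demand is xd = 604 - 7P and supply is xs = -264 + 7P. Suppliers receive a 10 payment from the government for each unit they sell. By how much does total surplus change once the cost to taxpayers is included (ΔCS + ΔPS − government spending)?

Net change in total surplus = -175

Pre-subsidy: 604 - 7P = -264 + 7P gives P* = 62, x* = 170.
With the subsidy, sellers receive Ps = Pb + 10 for each unit, where Pb is the price buyers pay.
Supply in terms of Pb becomes xs = -264 + 7(Pb + 10) = -194 + 7Pb. Setting this equal to demand: 604 - 7Pb = -194 + 7Pb, so Pb = 57.
Sellers receive Ps = 57 + 10 = 67; x' = 604 − 7·57 = 205.
ΔCS = ½(170 + 205)(62 − 57) = 937.5; ΔPS = ½(170 + 205)(67 − 62) = 937.5.
Government spending = 10 × 205 = 2050.
Net change = 937.5 + 937.5 − 2050 = -175. The loss equals the DWL triangle ½·10·35.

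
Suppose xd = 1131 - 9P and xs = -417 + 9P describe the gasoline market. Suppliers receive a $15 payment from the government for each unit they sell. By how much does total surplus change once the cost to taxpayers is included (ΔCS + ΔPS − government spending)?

Net change in total surplus = -$506.25

Pre-subsidy: 1131 - 9P = -417 + 9P gives P* = 86, x* = 357.
With the subsidy, sellers receive Ps = Pb + 15 for each unit, where Pb is the price buyers pay.
Supply in terms of Pb becomes xs = -417 + 9(Pb + 15) = -282 + 9Pb. Setting this equal to demand: 1131 - 9Pb = -282 + 9Pb, so Pb = 78.5.
Sellers receive Ps = 78.5 + 15 = 93.5; x' = 1131 − 9·78.5 = 424.5.
ΔCS = ½(357 + 424.5)(86 − 78.5) = 2930.625; ΔPS = ½(357 + 424.5)(93.5 − 86) = 2930.625.
Government spending = 15 × 424.5 = 6367.5.
Net change = 2930.625 + 2930.625 − 6367.5 = -506.25. The loss equals the DWL triangle ½·15·67.5.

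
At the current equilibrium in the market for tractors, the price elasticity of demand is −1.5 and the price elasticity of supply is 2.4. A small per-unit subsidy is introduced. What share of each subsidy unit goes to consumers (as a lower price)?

Consumer share = 8/13

For a small subsidy around the equilibrium, the benefit split depends on the relative slopes, which at a point are proportional to the elasticities.
Buyer share = εs/(εs + |εd|) = 2.4/(2.4 + 1.5) = 8/13; seller share = |εd|/(εs + |εd|) = 5/13.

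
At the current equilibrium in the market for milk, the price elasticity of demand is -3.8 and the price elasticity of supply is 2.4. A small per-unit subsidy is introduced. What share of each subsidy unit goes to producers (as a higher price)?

For a small subsidy around the equilibrium, the benefit split depends on the relative slopes, which at a point are proportional to the elasticities.
Buyer share = εs/(εs + |εd|) = 2.4/(2.4 + 3.8) = 12/31; seller share = |εd|/(εs + |εd|) = 19/31.
So producers capture 19/31 of the subsidy.

Producer share = 19/31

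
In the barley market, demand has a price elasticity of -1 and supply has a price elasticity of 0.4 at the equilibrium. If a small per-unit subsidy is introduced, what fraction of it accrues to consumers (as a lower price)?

For a small subsidy around the equilibrium, the benefit split depends on the relative slopes, which at a point are proportional to the elasticities.
Buyer share = εs/(εs + |εd|) = 0.4/(0.4 + 1) = 2/7; seller share = |εd|/(εs + |εd|) = 5/7.

Consumer share = 2/7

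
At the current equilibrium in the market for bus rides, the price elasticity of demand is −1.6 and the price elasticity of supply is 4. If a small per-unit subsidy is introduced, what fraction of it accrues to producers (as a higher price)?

For a small subsidy around the equilibrium, the benefit split depends on the relative slopes, which at a point are proportional to the elasticities.
Buyer share = εs/(εs + |εd|) = 4/(4 + 1.6) = 5/7; seller share = |εd|/(εs + |εd|) = 2/7.
So producers capture 2/7 of the subsidy.

Producer share = 2/7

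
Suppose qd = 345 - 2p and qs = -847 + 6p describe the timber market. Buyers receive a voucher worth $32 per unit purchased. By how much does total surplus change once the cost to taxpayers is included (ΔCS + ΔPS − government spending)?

Pre-subsidy: 345 - 2p = -847 + 6p gives p* = 149, q* = 47.
With the rebate, buyers effectively pay pb = ps − 32, where ps is the price sellers receive.
Demand in terms of ps becomes qd = 345 − 2(ps − 32) = 409 - 2ps. Setting this equal to supply: 409 - 2ps = -847 + 6ps, so ps = 157.
Buyers pay pb = 157 − 32 = 125; q' = -847 + 6·157 = 95.
ΔCS = ½(47 + 95)(149 − 125) = 1704; ΔPS = ½(47 + 95)(157 − 149) = 568.
Government spending = 32 × 95 = 3040.
Net change = 1704 + 568 − 3040 = -768. The loss equals the DWL triangle ½·32·48.

Net change in total surplus = -$768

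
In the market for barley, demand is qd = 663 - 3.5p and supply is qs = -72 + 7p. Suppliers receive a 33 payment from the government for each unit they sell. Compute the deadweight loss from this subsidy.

Deadweight loss = 1270.5

Pre-subsidy: 663 - 3.5p = -72 + 7p gives p* = 70, q* = 418.
With the subsidy, sellers receive ps = pb + 33 for each unit, where pb is the price buyers pay.
Supply in terms of pb becomes qs = -72 + 7(pb + 33) = 159 + 7pb. Setting this equal to demand: 663 - 3.5pb = 159 + 7pb, so pb = 48.
Sellers receive ps = 48 + 33 = 81; q' = 663 − 3.5·48 = 495.
The subsidy expands output by 495 − 418 = 77 past the efficient level; on those units the gap between marginal cost and willingness to pay runs from 0 up to 33.
DWL = ½ × 33 × 77 = 1270.5.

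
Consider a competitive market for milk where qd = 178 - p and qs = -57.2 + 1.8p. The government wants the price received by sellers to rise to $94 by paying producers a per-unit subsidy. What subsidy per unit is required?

At a seller price of 94, quantity supplied is -57.2 + 1.8·94 = 112.
Buyers absorb 112 only when they pay pb with 178 − 1·pb = 112, i.e. pb = 66.
s = ps − pb = 94 − 66 = 28.

Required subsidy s = $28 per unit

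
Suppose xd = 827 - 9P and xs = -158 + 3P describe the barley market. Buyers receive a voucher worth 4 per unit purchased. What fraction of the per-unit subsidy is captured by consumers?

Pre-subsidy: 827 - 9P = -158 + 3P gives P* = 985/12, x* = 88.25.
With the rebate, buyers effectively pay Pb = Ps − 4, where Ps is the price sellers receive.
Demand in terms of Ps becomes xd = 827 − 9(Ps − 4) = 863 - 9Ps. Setting this equal to supply: 863 - 9Ps = -158 + 3Ps, so Ps = 1021/12.
Buyers pay Pb = 1021/12 − 4 = 973/12; x' = -158 + 3·(1021/12) = 97.25.
Buyers' price falls by P* − Pb = 985/12 − 973/12 = 1; sellers' price rises by Ps − P* = 1021/12 − 985/12 = 3.
So consumers capture 1/4 = 0.25 of each unit of subsidy.

Consumer share = 0.25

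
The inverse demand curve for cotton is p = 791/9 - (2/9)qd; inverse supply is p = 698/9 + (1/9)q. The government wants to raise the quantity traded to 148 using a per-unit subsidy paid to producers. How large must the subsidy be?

At q = 148, from the demand curve buyers pay pb = 791/9 − (2/9)·148 = 55; from the supply curve sellers need ps = 698/9 + (1/9)·148 = 94.
The subsidy must fill the gap: s = ps − pb = 94 − 55 = 39.

Required subsidy s = 39 per unit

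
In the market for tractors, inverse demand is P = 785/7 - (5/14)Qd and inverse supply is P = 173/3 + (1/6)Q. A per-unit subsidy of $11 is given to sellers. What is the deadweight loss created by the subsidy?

Pre-subsidy: 785/7 - (5/14)Q = 173/3 + (1/6)Q gives Q* = 104 and P* = 75.
With the subsidy, sellers receive Ps = Pb + 11 for each unit, where Pb is the price buyers pay.
On the curves, Pb = 785/7 - (5/14)Q and Ps = 173/3 + (1/6)Q; the wedge Ps − Pb = 11 gives 173/3 + (1/6)Q − (785/7 - (5/14)Q) = 11, so Q' = 125.
Then Pb = 785/7 − (5/14)·125 = 67.5 and Ps = 173/3 + (1/6)·125 = 78.5.
The subsidy expands output by 125 − 104 = 21 past the efficient level; on those units the gap between marginal cost and willingness to pay runs from 0 up to 11.
DWL = ½ × 11 × 21 = 115.5.

Deadweight loss = $115.5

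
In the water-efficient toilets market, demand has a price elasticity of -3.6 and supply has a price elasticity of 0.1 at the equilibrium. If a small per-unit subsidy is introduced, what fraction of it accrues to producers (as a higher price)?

For a small subsidy around the equilibrium, the benefit split depends on the relative slopes, which at a point are proportional to the elasticities.
Buyer share = εs/(εs + |εd|) = 0.1/(0.1 + 3.6) = 1/37; seller share = |εd|/(εs + |εd|) = 36/37.
So producers capture 36/37 of the subsidy.

Producer share = 36/37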